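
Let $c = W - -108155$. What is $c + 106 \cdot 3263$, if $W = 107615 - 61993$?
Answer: $499655$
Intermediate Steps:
$W = 45622$
$c = 153777$ ($c = 45622 - -108155 = 45622 + 108155 = 153777$)
$c + 106 \cdot 3263 = 153777 + 106 \cdot 3263 = 153777 + 345878 = 499655$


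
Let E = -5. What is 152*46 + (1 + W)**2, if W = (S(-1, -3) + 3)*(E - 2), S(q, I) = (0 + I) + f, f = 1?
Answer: 7028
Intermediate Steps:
S(q, I) = 1 + I (S(q, I) = (0 + I) + 1 = I + 1 = 1 + I)
W = -7 (W = ((1 - 3) + 3)*(-5 - 2) = (-2 + 3)*(-7) = 1*(-7) = -7)
152*46 + (1 + W)**2 = 152*46 + (1 - 7)**2 = 6992 + (-6)**2 = 6992 + 36 = 7028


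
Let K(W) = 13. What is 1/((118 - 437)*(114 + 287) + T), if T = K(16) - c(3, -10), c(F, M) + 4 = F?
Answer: -1/127905 ≈ -7.8183e-6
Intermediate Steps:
c(F, M) = -4 + F
T = 14 (T = 13 - (-4 + 3) = 13 - 1*(-1) = 13 + 1 = 14)
1/((118 - 437)*(114 + 287) + T) = 1/((118 - 437)*(114 + 287) + 14) = 1/(-319*401 + 14) = 1/(-127919 + 14) = 1/(-127905) = -1/127905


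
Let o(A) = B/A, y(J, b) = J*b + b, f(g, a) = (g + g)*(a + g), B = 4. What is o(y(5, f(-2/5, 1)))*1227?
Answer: -10225/6 ≈ -1704.2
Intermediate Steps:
f(g, a) = 2*g*(a + g) (f(g, a) = (2*g)*(a + g) = 2*g*(a + g))
y(J, b) = b + J*b
o(A) = 4/A
o(y(5, f(-2/5, 1)))*1227 = (4/(((2*(-2/5)*(1 - 2/5))*(1 + 5))))*1227 = (4/(((2*(-2*⅕)*(1 - 2*⅕))*6)))*1227 = (4/(((2*(-⅖)*(1 - ⅖))*6)))*1227 = (4/(((2*(-⅖)*(⅗))*6)))*1227 = (4/((-12/25*6)))*1227 = (4/(-72/25))*1227 = (4*(-25/72))*1227 = -25/18*1227 = -10225/6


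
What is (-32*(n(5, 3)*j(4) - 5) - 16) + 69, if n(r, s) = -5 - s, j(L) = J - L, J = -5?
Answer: -2091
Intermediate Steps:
j(L) = -5 - L
(-32*(n(5, 3)*j(4) - 5) - 16) + 69 = (-32*((-5 - 1*3)*(-5 - 1*4) - 5) - 16) + 69 = (-32*((-5 - 3)*(-5 - 4) - 5) - 16) + 69 = (-32*(-8*(-9) - 5) - 16) + 69 = (-32*(72 - 5) - 16) + 69 = (-32*67 - 16) + 69 = (-2144 - 16) + 69 = -2160 + 69 = -2091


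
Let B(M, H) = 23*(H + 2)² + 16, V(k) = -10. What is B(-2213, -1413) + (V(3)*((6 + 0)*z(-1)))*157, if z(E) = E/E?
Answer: 45781779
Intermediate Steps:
z(E) = 1
B(M, H) = 16 + 23*(2 + H)² (B(M, H) = 23*(2 + H)² + 16 = 16 + 23*(2 + H)²)
B(-2213, -1413) + (V(3)*((6 + 0)*z(-1)))*157 = (16 + 23*(2 - 1413)²) - 10*(6 + 0)*157 = (16 + 23*(-1411)²) - 60*157 = (16 + 23*1990921) - 10*6*157 = (16 + 45791183) - 60*157 = 45791199 - 9420 = 45781779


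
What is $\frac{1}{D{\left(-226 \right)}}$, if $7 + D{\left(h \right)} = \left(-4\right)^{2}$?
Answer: $\frac{1}{9} \approx 0.11111$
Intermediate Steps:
$D{\left(h \right)} = 9$ ($D{\left(h \right)} = -7 + \left(-4\right)^{2} = -7 + 16 = 9$)
$\frac{1}{D{\left(-226 \right)}} = \frac{1}{9}$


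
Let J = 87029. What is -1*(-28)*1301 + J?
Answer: 123457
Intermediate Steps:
-1*(-28)*1301 + J = -1*(-28)*1301 + 87029 = 28*1301 + 87029 = 36428 + 87029 = 123457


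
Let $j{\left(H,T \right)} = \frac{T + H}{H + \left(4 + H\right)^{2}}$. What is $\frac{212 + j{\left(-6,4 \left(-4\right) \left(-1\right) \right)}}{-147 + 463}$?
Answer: $\frac{207}{316} \approx 0.65506$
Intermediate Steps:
$j{\left(H,T \right)} = \frac{H + T}{H + \left(4 + H\right)^{2}}$
$\frac{212 + j{\left(-6,4 \left(-4\right) \left(-1\right) \right)}}{-147 + 463} = \frac{212 + \frac{-6 + 4 \left(-4\right) \left(-1\right)}{-6 + \left(4 - 6\right)^{2}}}{-147 + 463} = \frac{212 + \frac{-6 - -16}{-6 + \left(-2\right)^{2}}}{316} = \left(212 + \frac{-6 + 16}{-6 + 4}\right) \frac{1}{316} = \left(212 + \frac{1}{-2} \cdot 10\right) \frac{1}{316} = \left(212 - 5\right) \frac{1}{316} = 207 \cdot \frac{1}{316} = \frac{207}{316}$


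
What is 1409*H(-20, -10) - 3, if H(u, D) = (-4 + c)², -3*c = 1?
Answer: 238094/9 ≈ 26455.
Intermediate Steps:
c = -⅓ (c = -⅓*1 = -⅓ ≈ -0.33333)
H(u, D) = 169/9 (H(u, D) = (-4 - ⅓)² = (-13/3)² = 169/9)
1409*H(-20, -10) - 3 = 1409*(169/9) - 3 = 238121/9 - 3 = 238094/9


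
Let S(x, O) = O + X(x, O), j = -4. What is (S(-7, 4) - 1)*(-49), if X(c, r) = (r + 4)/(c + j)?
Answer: -1225/11 ≈ -111.36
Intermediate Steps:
X(c, r) = (4 + r)/(-4 + c) (X(c, r) = (r + 4)/(c - 4) = (4 + r)/(-4 + c))
S(x, O) = O + (4 + O)/(-4 + x)
(S(-7, 4) - 1)*(-49) = ((4 + 4 + 4*(-4 - 7))/(-4 - 7) - 1)*(-49) = ((4 + 4 + 4*(-11))/(-11) - 1)*(-49) = (-(4 + 4 - 44)/11 - 1)*(-49) = (-1/11*(-36) - 1)*(-49) = (36/11 - 1)*(-49) = (25/11)*(-49) = -1225/11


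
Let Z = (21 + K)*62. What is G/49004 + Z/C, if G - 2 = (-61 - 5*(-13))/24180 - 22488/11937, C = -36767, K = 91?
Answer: -8184761550929857/43337112420757740 ≈ -0.18886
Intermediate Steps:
G = 2796769/24053055 (G = 2 + ((-61 - 5*(-13))/24180 - 22488/11937) = 2 + ((-61 + 65)*(1/24180) - 22488*1/11937) = 2 + (4*(1/24180) - 7496/3979) = 2 + (1/6045 - 7496/3979) = 2 - 45309341/24053055 = 2796769/24053055 ≈ 0.11627)
Z = 6944 (Z = (21 + 91)*62 = 112*62 = 6944)
G/49004 + Z/C = (2796769/24053055)/49004 + 6944/(-36767) = (2796769/24053055)*(1/49004) + 6944*(-1/36767) = 2796769/1178695907220 - 6944/36767 = -8184761550929857/43337112420757740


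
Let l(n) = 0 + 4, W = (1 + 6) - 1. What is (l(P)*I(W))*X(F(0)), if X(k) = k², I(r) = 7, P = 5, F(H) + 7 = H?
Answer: 1372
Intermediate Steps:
F(H) = -7 + H
W = 6 (W = 7 - 1 = 6)
l(n) = 4
(l(P)*I(W))*X(F(0)) = (4*7)*(-7 + 0)² = 28*(-7)² = 28*49 = 1372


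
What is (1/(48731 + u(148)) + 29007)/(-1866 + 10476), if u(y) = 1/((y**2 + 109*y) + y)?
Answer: 17991538631573/5340336729350 ≈ 3.3690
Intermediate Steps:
u(y) = 1/(y**2 + 110*y)
(1/(48731 + u(148)) + 29007)/(-1866 + 10476) = (1/(48731 + 1/(148*(110 + 148))) + 29007)/(-1866 + 10476) = (1/(48731 + (1/148)/258) + 29007)/8610 = (1/(48731 + (1/148)*(1/258)) + 29007)*(1/8610) = (1/(48731 + 1/38184) + 29007)*(1/8610) = (1/(1860744505/38184) + 29007)*(1/8610) = (38184/1860744505 + 29007)*(1/8610) = (53974615894719/1860744505)*(1/8610) = 17991538631573/5340336729350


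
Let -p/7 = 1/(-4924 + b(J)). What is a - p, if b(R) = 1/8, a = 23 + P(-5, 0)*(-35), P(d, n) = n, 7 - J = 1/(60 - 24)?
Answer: 905937/39391 ≈ 22.999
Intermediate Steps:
J = 251/36 (J = 7 - 1/(60 - 24) = 7 - 1/36 = 251/36 ≈ 6.9722)
a = 23 (a = 23 + 0*(-35) = 23 + 0 = 23)
b(R) = 1/8
p = 56/39391 (p = -7/(-4924 + 1/8) = -7/(-39391/8) = -7*(-8/39391) = 56/39391 ≈ 0.0014216)
a - p = 23 - 1*56/39391 = 23 - 56/39391 = 905937/39391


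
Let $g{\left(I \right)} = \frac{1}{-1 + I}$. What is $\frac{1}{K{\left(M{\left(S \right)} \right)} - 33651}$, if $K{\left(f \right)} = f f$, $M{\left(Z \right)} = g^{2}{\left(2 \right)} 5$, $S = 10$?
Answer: $- \frac{1}{33626} \approx -2.9739 \cdot 10^{-5}$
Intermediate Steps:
$M{\left(Z \right)} = 5$ ($M{\left(Z \right)} = \left(\frac{1}{-1 + 2}\right)^{2} \cdot 5 = \left(1^{-1}\right)^{2} \cdot 5 = 1^{2} \cdot 5 = 1 \cdot 5 = 5$)
$K{\left(f \right)} = f^{2}$
$\frac{1}{K{\left(M{\left(S \right)} \right)} - 33651} = \frac{1}{5^{2} - 33651} = \frac{1}{25 - 33651} = \frac{1}{-33626} = - \frac{1}{33626}$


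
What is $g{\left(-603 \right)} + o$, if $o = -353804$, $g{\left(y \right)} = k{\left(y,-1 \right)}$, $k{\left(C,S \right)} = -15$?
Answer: $-353819$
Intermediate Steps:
$g{\left(y \right)} = -15$
$g{\left(-603 \right)} + o = -15 - 353804 = -353819$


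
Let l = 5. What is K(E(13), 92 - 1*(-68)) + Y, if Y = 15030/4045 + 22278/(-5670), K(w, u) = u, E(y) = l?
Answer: 122157653/764505 ≈ 159.79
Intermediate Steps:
E(y) = 5
Y = -163147/764505 (Y = 15030*(1/4045) + 22278*(-1/5670) = 3006/809 - 3713/945 = -163147/764505 ≈ -0.21340)
K(E(13), 92 - 1*(-68)) + Y = (92 - 1*(-68)) - 163147/764505 = (92 + 68) - 163147/764505 = 160 - 163147/764505 = 122157653/764505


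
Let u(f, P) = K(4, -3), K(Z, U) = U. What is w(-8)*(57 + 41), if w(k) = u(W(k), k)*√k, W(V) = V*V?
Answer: -588*I*√2 ≈ -831.56*I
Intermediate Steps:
W(V) = V²
u(f, P) = -3
w(k) = -3*√k
w(-8)*(57 + 41) = (-6*I*√2)*(57 + 41) = -6*I*√2*98 = -588*I*√2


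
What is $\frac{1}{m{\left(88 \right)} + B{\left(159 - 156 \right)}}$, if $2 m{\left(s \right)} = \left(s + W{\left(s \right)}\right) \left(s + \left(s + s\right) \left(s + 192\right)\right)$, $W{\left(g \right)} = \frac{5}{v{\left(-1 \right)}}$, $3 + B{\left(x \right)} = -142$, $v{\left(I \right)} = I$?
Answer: $\frac{1}{2048627} \approx 4.8813 \cdot 10^{-7}$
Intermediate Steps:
$B{\left(x \right)} = -145$ ($B{\left(x \right)} = -3 - 142 = -145$)
$W{\left(g \right)} = -5$ ($W{\left(g \right)} = \frac{5}{-1} = 5 \left(-1\right) = -5$)
$m{\left(s \right)} = \frac{\left(-5 + s\right) \left(s + 2 s \left(192 + s\right)\right)}{2}$ ($m{\left(s \right)} = \frac{\left(s - 5\right) \left(s + \left(s + s\right) \left(s + 192\right)\right)}{2} = \frac{\left(-5 + s\right) \left(s + 2 s \left(192 + s\right)\right)}{2}$)
$\frac{1}{m{\left(88 \right)} + B{\left(159 - 156 \right)}} = \frac{1}{\frac{1}{2} \cdot 88 \left(-1925 + 2 \cdot 88^{2} + 375 \cdot 88\right) - 145} = \frac{1}{\frac{1}{2} \cdot 88 \left(-1925 + 2 \cdot 7744 + 33000\right) - 145} = \frac{1}{\frac{1}{2} \cdot 88 \left(-1925 + 15488 + 33000\right) - 145} = \frac{1}{\frac{1}{2} \cdot 88 \cdot 46563 - 145} = \frac{1}{2048772 - 145} = \frac{1}{2048627}$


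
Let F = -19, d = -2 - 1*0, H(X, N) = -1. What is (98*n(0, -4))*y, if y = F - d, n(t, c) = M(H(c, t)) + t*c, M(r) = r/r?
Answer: -1666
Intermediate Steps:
d = -2 (d = -2 + 0 = -2)
M(r) = 1
n(t, c) = 1 + c*t (n(t, c) = 1 + t*c = 1 + c*t)
y = -17 (y = -19 - 1*(-2) = -19 + 2 = -17)
(98*n(0, -4))*y = (98*(1 - 4*0))*(-17) = (98*(1 + 0))*(-17) = (98*1)*(-17) = 98*(-17) = -1666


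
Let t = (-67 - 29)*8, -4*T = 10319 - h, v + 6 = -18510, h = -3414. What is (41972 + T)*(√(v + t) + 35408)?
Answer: 1364580060 + 154155*I*√4821/2 ≈ 1.3646e+9 + 5.3518e+6*I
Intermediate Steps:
v = -18516 (v = -6 - 18510 = -18516)
T = -13733/4 (T = -(10319 - 1*(-3414))/4 = -(10319 + 3414)/4 = -¼*13733 = -13733/4 ≈ -3433.3)
t = -768 (t = -96*8 = -768)
(41972 + T)*(√(v + t) + 35408) = (41972 - 13733/4)*(√(-18516 - 768) + 35408) = 154155*(√(-19284) + 35408)/4 = 154155*(2*I*√4821 + 35408)/4 = 154155*(35408 + 2*I*√4821)/4 = 1364580060 + 154155*I*√4821/2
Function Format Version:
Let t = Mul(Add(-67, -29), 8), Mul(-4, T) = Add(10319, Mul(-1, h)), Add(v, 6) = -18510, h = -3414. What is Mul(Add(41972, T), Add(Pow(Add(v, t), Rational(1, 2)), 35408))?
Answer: Add(1364580060, Mul(Rational(154155, 2), I, Pow(4821, Rational(1, 2)))) ≈ Add(1.3646e+9, Mul(5.3518e+6, I))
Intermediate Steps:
v = -18516 (v = Add(-6, -18510) = -18516)
T = Rational(-13733, 4) (T = Mul(Rational(-1, 4), Add(10319, Mul(-1, -3414))) = Mul(Rational(-1, 4), Add(10319, 3414)) = Mul(Rational(-1, 4), 13733) = Rational(-13733, 4) ≈ -3433.3)
t = -768 (t = Mul(-96, 8) = -768)
Mul(Add(41972, T), Add(Pow(Add(v, t), Rational(1, 2)), 35408)) = Mul(Add(41972, Rational(-13733, 4)), Add(Pow(Add(-18516, -768), Rational(1, 2)), 35408)) = Mul(Rational(154155, 4), Add(Pow(-19284, Rational(1, 2)), 35408)) = Mul(Rational(154155, 4), Add(Mul(2, I, Pow(4821, Rational(1, 2))), 35408)) = Mul(Rational(154155, 4), Add(35408, Mul(2, I, Pow(4821, Rational(1, 2))))) = Add(1364580060, Mul(Rational(154155, 2), I, Pow(4821, Rational(1, 2))))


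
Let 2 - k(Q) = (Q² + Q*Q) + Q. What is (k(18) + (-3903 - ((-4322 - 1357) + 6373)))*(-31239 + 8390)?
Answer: 120208589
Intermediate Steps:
k(Q) = 2 - Q - 2*Q² (k(Q) = 2 - ((Q² + Q*Q) + Q) = 2 - ((Q² + Q²) + Q) = 2 - (2*Q² + Q) = 2 - (Q + 2*Q²) = 2 + (-Q - 2*Q²) = 2 - Q - 2*Q²)
(k(18) + (-3903 - ((-4322 - 1357) + 6373)))*(-31239 + 8390) = ((2 - 1*18 - 2*18²) + (-3903 - ((-4322 - 1357) + 6373)))*(-31239 + 8390) = ((2 - 18 - 2*324) + (-3903 - (-5679 + 6373)))*(-22849) = ((2 - 18 - 648) + (-3903 - 1*694))*(-22849) = (-664 + (-3903 - 694))*(-22849) = (-664 - 4597)*(-22849) = -5261*(-22849) = 120208589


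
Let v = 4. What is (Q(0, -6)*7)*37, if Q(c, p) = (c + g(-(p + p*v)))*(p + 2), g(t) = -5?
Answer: 5180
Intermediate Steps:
Q(c, p) = (-5 + c)*(2 + p) (Q(c, p) = (c - 5)*(p + 2) = (-5 + c)*(2 + p))
(Q(0, -6)*7)*37 = ((-10 - 5*(-6) + 2*0 + 0*(-6))*7)*37 = ((-10 + 30 + 0 + 0)*7)*37 = (20*7)*37 = 140*37 = 5180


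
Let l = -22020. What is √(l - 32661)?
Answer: I*√54681 ≈ 233.84*I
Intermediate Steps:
√(l - 32661) = √(-22020 - 32661) = √(-54681) = I*√54681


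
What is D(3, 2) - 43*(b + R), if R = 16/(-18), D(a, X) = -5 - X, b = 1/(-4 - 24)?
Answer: 8255/252 ≈ 32.758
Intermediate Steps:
b = -1/28 (b = 1/(-28) = -1/28 ≈ -0.035714)
R = -8/9 (R = 16*(-1/18) = -8/9 ≈ -0.88889)
D(3, 2) - 43*(b + R) = (-5 - 1*2) - 43*(-1/28 - 8/9) = (-5 - 2) - 43*(-233/252) = -7 + 10019/252 = 8255/252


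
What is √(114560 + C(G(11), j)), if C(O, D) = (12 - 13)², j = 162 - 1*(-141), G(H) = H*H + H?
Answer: 3*√12729 ≈ 338.47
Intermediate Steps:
G(H) = H + H² (G(H) = H² + H = H + H²)
j = 303 (j = 162 + 141 = 303)
C(O, D) = 1 (C(O, D) = (-1)² = 1)
√(114560 + C(G(11), j)) = √(114560 + 1) = √114561 = 3*√12729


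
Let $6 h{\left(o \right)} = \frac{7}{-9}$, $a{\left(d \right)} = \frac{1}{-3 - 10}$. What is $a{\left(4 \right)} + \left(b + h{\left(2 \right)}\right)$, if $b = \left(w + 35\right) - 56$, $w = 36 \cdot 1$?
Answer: $\frac{10385}{702} \approx 14.793$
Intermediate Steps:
$w = 36$
$a{\left(d \right)} = - \frac{1}{13}$ ($a{\left(d \right)} = \frac{1}{-13} = - \frac{1}{13}$)
$h{\left(o \right)} = - \frac{7}{54}$ ($h{\left(o \right)} = \frac{7 \frac{1}{-9}}{6} = \frac{7 \left(- \frac{1}{9}\right)}{6} = \frac{1}{6} \left(- \frac{7}{9}\right) = - \frac{7}{54}$)
$b = 15$ ($b = \left(36 + 35\right) - 56 = 71 - 56 = 15$)
$a{\left(4 \right)} + \left(b + h{\left(2 \right)}\right) = - \frac{1}{13} + \left(15 - \frac{7}{54}\right) = - \frac{1}{13} + \frac{803}{54} = \frac{10385}{702}$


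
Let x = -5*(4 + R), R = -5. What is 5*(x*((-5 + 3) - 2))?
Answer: -100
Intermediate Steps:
x = 5 (x = -5*(4 - 5) = -5*(-1) = 5)
5*(x*((-5 + 3) - 2)) = 5*(5*((-5 + 3) - 2)) = 5*(5*(-2 - 2)) = 5*(5*(-4)) = 5*(-20) = -100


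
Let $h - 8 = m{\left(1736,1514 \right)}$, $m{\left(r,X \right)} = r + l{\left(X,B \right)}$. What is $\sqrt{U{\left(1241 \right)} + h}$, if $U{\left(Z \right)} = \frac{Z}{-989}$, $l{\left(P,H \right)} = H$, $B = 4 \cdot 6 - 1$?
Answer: $\frac{\sqrt{1727112458}}{989} \approx 42.021$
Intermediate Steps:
$B = 23$ ($B = 24 - 1 = 23$)
$m{\left(r,X \right)} = 23 + r$ ($m{\left(r,X \right)} = r + 23 = 23 + r$)
$h = 1767$ ($h = 8 + \left(23 + 1736\right) = 8 + 1759 = 1767$)
$U{\left(Z \right)} = - \frac{Z}{989}$ ($U{\left(Z \right)} = Z \left(- \frac{1}{989}\right) = - \frac{Z}{989}$)
$\sqrt{U{\left(1241 \right)} + h} = \sqrt{\left(- \frac{1}{989}\right) 1241 + 1767} = \sqrt{- \frac{1241}{989} + 1767} = \sqrt{\frac{1746322}{989}} = \frac{\sqrt{1727112458}}{989}$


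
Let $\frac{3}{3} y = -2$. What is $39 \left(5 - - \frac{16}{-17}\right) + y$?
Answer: $\frac{2657}{17} \approx 156.29$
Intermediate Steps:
$y = -2$
$39 \left(5 - - \frac{16}{-17}\right) + y = 39 \left(5 - - \frac{16}{-17}\right) - 2 = 39 \left(5 - \left(-16\right) \left(- \frac{1}{17}\right)\right) - 2 = 39 \left(5 - \frac{16}{17}\right) - 2 = 39 \cdot \frac{69}{17} - 2 = \frac{2691}{17} - 2 = \frac{2657}{17}$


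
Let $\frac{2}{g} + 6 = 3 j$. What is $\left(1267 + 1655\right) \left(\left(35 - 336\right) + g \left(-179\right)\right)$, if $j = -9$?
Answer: $- \frac{9326050}{11} \approx -8.4782 \cdot 10^{5}$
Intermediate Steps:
$g = - \frac{2}{33}$ ($g = \frac{2}{-6 + 3 \left(-9\right)} = \frac{2}{-6 - 27} = \frac{2}{-33} = 2 \left(- \frac{1}{33}\right) = - \frac{2}{33} \approx -0.060606$)
$\left(1267 + 1655\right) \left(\left(35 - 336\right) + g \left(-179\right)\right) = \left(1267 + 1655\right) \left(\left(35 - 336\right) - - \frac{358}{33}\right) = 2922 \left(\left(35 - 336\right) + \frac{358}{33}\right) = 2922 \left(-301 + \frac{358}{33}\right) = 2922 \left(- \frac{9575}{33}\right) = - \frac{9326050}{11}$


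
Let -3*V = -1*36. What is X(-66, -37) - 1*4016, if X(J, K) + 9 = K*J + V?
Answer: -1571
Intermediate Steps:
V = 12 (V = -(-1)*36/3 = -1/3*(-36) = 12)
X(J, K) = 3 + J*K (X(J, K) = -9 + (K*J + 12) = -9 + (J*K + 12) = -9 + (12 + J*K) = 3 + J*K)
X(-66, -37) - 1*4016 = (3 - 66*(-37)) - 1*4016 = (3 + 2442) - 4016 = 2445 - 4016 = -1571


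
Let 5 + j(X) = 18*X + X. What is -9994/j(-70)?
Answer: 9994/1335 ≈ 7.4861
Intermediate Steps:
j(X) = -5 + 19*X (j(X) = -5 + (18*X + X) = -5 + 19*X)
-9994/j(-70) = -9994/(-5 + 19*(-70)) = -9994/(-5 - 1330) = -9994/(-1335) = -9994*(-1/1335) = 9994/1335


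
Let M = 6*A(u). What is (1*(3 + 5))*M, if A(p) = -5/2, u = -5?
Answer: -120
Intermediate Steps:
A(p) = -5/2 (A(p) = -5*½ = -5/2)
M = -15 (M = 6*(-5/2) = -15)
(1*(3 + 5))*M = (1*(3 + 5))*(-15) = (1*8)*(-15) = 8*(-15) = -120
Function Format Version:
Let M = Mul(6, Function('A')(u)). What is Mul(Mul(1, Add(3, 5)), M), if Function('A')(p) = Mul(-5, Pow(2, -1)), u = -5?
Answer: -120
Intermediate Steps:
Function('A')(p) = Rational(-5, 2) (Function('A')(p) = Mul(-5, Rational(1, 2)) = Rational(-5, 2))
M = -15 (M = Mul(6, Rational(-5, 2)) = -15)
Mul(Mul(1, Add(3, 5)), M) = Mul(Mul(1, Add(3, 5)), -15) = Mul(Mul(1, 8), -15) = Mul(8, -15) = -120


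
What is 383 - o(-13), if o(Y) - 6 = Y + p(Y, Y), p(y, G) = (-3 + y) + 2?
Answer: 404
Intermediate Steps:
p(y, G) = -1 + y
o(Y) = 5 + 2*Y (o(Y) = 6 + (Y + (-1 + Y)) = 6 + (-1 + 2*Y) = 5 + 2*Y)
383 - o(-13) = 383 - (5 + 2*(-13)) = 383 - (5 - 26) = 383 - 1*(-21) = 383 + 21 = 404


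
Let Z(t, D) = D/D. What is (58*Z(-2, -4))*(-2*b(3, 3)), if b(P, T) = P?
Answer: -348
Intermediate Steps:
Z(t, D) = 1
(58*Z(-2, -4))*(-2*b(3, 3)) = (58*1)*(-2*3) = 58*(-6) = -348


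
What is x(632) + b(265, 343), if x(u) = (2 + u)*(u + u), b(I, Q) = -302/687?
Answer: 550545010/687 ≈ 8.0138e+5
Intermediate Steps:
b(I, Q) = -302/687 (b(I, Q) = -302*1/687 = -302/687)
x(u) = 2*u*(2 + u) (x(u) = (2 + u)*(2*u) = 2*u*(2 + u))
x(632) + b(265, 343) = 2*632*(2 + 632) - 302/687 = 2*632*634 - 302/687 = 801376 - 302/687 = 550545010/687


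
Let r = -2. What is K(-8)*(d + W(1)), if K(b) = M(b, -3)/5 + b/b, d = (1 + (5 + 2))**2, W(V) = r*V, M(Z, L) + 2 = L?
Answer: 0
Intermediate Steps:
M(Z, L) = -2 + L
W(V) = -2*V
d = 64 (d = (1 + 7)**2 = 8**2 = 64)
K(b) = 0 (K(b) = (-2 - 3)/5 + b/b = -5*1/5 + 1 = -1 + 1 = 0)
K(-8)*(d + W(1)) = 0*(64 - 2*1) = 0*(64 - 2) = 0*62 = 0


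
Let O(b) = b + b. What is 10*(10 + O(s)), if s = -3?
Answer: 40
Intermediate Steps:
O(b) = 2*b
10*(10 + O(s)) = 10*(10 + 2*(-3)) = 10*(10 - 6) = 10*4 = 40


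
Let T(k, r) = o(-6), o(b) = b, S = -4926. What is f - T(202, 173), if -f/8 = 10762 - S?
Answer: -125498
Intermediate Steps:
T(k, r) = -6
f = -125504 (f = -8*(10762 - 1*(-4926)) = -8*(10762 + 4926) = -8*15688 = -125504)
f - T(202, 173) = -125504 - 1*(-6) = -125504 + 6 = -125498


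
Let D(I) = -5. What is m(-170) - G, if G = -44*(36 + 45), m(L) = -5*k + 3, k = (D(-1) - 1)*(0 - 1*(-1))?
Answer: 3597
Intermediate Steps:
k = -6 (k = (-5 - 1)*(0 - 1*(-1)) = -6*(0 + 1) = -6*1 = -6)
m(L) = 33 (m(L) = -5*(-6) + 3 = 30 + 3 = 33)
G = -3564 (G = -44*81 = -3564)
m(-170) - G = 33 - 1*(-3564) = 33 + 3564 = 3597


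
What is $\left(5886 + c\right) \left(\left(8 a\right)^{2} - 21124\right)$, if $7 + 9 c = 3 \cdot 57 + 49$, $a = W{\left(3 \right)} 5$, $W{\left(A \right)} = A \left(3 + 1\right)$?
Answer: $\frac{3710254204}{3} \approx 1.2368 \cdot 10^{9}$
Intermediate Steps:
$W{\left(A \right)} = 4 A$ ($W{\left(A \right)} = A 4 = 4 A$)
$a = 60$ ($a = 4 \cdot 3 \cdot 5 = 12 \cdot 5 = 60$)
$c = \frac{71}{3}$ ($c = - \frac{7}{9} + \frac{3 \cdot 57 + 49}{9} = - \frac{7}{9} + \frac{171 + 49}{9} = - \frac{7}{9} + \frac{1}{9} \cdot 220 = - \frac{7}{9} + \frac{220}{9} = \frac{71}{3} \approx 23.667$)
$\left(5886 + c\right) \left(\left(8 a\right)^{2} - 21124\right) = \left(5886 + \frac{71}{3}\right) \left(\left(8 \cdot 60\right)^{2} - 21124\right) = \frac{17729 \left(480^{2} - 21124\right)}{3} = \frac{17729 \left(230400 - 21124\right)}{3} = \frac{17729}{3} \cdot 209276 = \frac{3710254204}{3}$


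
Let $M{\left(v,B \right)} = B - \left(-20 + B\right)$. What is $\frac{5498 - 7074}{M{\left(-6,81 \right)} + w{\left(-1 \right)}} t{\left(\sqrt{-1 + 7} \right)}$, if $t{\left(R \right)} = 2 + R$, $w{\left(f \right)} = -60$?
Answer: $\frac{394}{5} + \frac{197 \sqrt{6}}{5} \approx 175.31$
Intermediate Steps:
$M{\left(v,B \right)} = 20$ ($M{\left(v,B \right)} = B - \left(-20 + B\right) = 20$)
$\frac{5498 - 7074}{M{\left(-6,81 \right)} + w{\left(-1 \right)}} t{\left(\sqrt{-1 + 7} \right)} = \frac{5498 - 7074}{20 - 60} \left(2 + \sqrt{-1 + 7}\right) = - \frac{1576}{-40} \left(2 + \sqrt{6}\right) = \left(-1576\right) \left(- \frac{1}{40}\right) \left(2 + \sqrt{6}\right) = \frac{197 \left(2 + \sqrt{6}\right)}{5} = \frac{394}{5} + \frac{197 \sqrt{6}}{5}$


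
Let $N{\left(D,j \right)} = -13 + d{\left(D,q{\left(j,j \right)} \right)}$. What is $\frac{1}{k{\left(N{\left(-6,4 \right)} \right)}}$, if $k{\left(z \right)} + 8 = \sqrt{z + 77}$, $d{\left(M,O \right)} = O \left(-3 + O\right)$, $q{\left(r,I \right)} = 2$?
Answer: $-4 - \frac{\sqrt{62}}{2} \approx -7.937$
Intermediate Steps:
$N{\left(D,j \right)} = -15$ ($N{\left(D,j \right)} = -13 + 2 \left(-3 + 2\right) = -13 + 2 \left(-1\right) = -13 - 2 = -15$)
$k{\left(z \right)} = -8 + \sqrt{77 + z}$ ($k{\left(z \right)} = -8 + \sqrt{z + 77} = -8 + \sqrt{77 + z}$)
$\frac{1}{k{\left(N{\left(-6,4 \right)} \right)}} = \frac{1}{-8 + \sqrt{77 - 15}} = \frac{1}{-8 + \sqrt{62}}$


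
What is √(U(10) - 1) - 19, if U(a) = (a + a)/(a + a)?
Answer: -19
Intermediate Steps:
U(a) = 1 (U(a) = (2*a)/((2*a)) = (2*a)*(1/(2*a)) = 1)
√(U(10) - 1) - 19 = √(1 - 1) - 19 = √0 - 19 = 0 - 19 = -19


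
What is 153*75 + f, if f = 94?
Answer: 11569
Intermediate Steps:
153*75 + f = 153*75 + 94 = 11475 + 94 = 11569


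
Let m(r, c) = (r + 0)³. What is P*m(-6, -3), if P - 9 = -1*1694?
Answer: 363960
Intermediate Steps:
m(r, c) = r³
P = -1685 (P = 9 - 1*1694 = 9 - 1694 = -1685)
P*m(-6, -3) = -1685*(-6)³ = -1685*(-216) = 363960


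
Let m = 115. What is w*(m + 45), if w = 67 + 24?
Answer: 14560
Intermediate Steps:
w = 91
w*(m + 45) = 91*(115 + 45) = 91*160 = 14560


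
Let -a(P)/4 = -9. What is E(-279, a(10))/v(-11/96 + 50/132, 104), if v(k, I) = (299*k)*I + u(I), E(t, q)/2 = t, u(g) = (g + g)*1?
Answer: -24552/370643 ≈ -0.066242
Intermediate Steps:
u(g) = 2*g (u(g) = (2*g)*1 = 2*g)
a(P) = 36 (a(P) = -4*(-9) = 36)
E(t, q) = 2*t
v(k, I) = 2*I + 299*I*k (v(k, I) = (299*k)*I + 2*I = 299*I*k + 2*I = 2*I + 299*I*k)
E(-279, a(10))/v(-11/96 + 50/132, 104) = (2*(-279))/((104*(2 + 299*(-11/96 + 50/132)))) = -558*1/(104*(2 + 299*(-11*1/96 + 50*(1/132)))) = -558*1/(104*(2 + 299*(-11/96 + 25/66))) = -558*1/(104*(2 + 299*(93/352))) = -558*1/(104*(2 + 27807/352)) = -558/(104*(28511/352)) = -558/370643/44 = -558*44/370643 = -24552/370643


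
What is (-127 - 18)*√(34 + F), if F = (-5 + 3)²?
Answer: -145*√38 ≈ -893.84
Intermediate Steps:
F = 4 (F = (-2)² = 4)
(-127 - 18)*√(34 + F) = (-127 - 18)*√(34 + 4) = -145*√38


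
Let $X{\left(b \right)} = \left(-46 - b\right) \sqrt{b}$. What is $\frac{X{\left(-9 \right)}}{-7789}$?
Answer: $\frac{111 i}{7789} \approx 0.014251 i$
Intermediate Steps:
$X{\left(b \right)} = \sqrt{b} \left(-46 - b\right)$
$\frac{X{\left(-9 \right)}}{-7789} = \frac{\sqrt{-9} \left(-46 - -9\right)}{-7789} = 3 i \left(-46 + 9\right) \left(- \frac{1}{7789}\right) = 3 i \left(-37\right) \left(- \frac{1}{7789}\right) = - 111 i \left(- \frac{1}{7789}\right) = \frac{111 i}{7789}$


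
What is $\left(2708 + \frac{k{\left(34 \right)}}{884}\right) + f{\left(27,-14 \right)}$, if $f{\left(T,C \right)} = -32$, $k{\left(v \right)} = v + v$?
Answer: $\frac{34789}{13} \approx 2676.1$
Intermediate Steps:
$k{\left(v \right)} = 2 v$
$\left(2708 + \frac{k{\left(34 \right)}}{884}\right) + f{\left(27,-14 \right)} = \left(2708 + \frac{2 \cdot 34}{884}\right) - 32 = \left(2708 + 68 \cdot \frac{1}{884}\right) - 32 = \left(2708 + \frac{1}{13}\right) - 32 = \frac{35205}{13} - 32 = \frac{34789}{13}$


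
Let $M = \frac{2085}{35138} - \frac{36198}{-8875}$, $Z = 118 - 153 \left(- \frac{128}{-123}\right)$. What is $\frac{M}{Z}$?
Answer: $- \frac{4069816743}{40540467500} \approx -0.10039$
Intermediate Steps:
$Z = - \frac{1690}{41}$ ($Z = 118 - 153 \left(\left(-128\right) \left(- \frac{1}{123}\right)\right) = 118 - \frac{6528}{41} = - \frac{1690}{41} \approx -41.219$)
$M = \frac{1290429699}{311849750}$ ($M = 2085 \cdot \frac{1}{35138} - - \frac{36198}{8875} = \frac{2085}{35138} + \frac{36198}{8875} = \frac{1290429699}{311849750} \approx 4.138$)
$\frac{M}{Z} = \frac{1290429699}{311849750 \left(- \frac{1690}{41}\right)} = \frac{1290429699}{311849750} \left(- \frac{41}{1690}\right) = - \frac{4069816743}{40540467500}$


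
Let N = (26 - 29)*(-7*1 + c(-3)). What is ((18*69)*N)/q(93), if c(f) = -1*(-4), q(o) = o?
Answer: 3726/31 ≈ 120.19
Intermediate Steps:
c(f) = 4
N = 9 (N = (26 - 29)*(-7*1 + 4) = -3*(-7 + 4) = -3*(-3) = 9)
((18*69)*N)/q(93) = ((18*69)*9)/93 = (1242*9)*(1/93) = 11178*(1/93) = 3726/31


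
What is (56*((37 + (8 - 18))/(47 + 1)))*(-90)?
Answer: -2835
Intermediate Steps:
(56*((37 + (8 - 18))/(47 + 1)))*(-90) = (56*((37 - 10)/48))*(-90) = (56*(27*(1/48)))*(-90) = (56*(9/16))*(-90) = (63/2)*(-90) = -2835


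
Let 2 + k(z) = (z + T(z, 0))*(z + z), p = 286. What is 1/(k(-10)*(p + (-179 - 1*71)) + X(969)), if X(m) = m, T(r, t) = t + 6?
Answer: 1/3777 ≈ 0.00026476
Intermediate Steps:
T(r, t) = 6 + t
k(z) = -2 + 2*z*(6 + z) (k(z) = -2 + (z + (6 + 0))*(z + z) = -2 + (z + 6)*(2*z) = -2 + (6 + z)*(2*z) = -2 + 2*z*(6 + z))
1/(k(-10)*(p + (-179 - 1*71)) + X(969)) = 1/((-2 + 2*(-10)² + 12*(-10))*(286 + (-179 - 1*71)) + 969) = 1/((-2 + 2*100 - 120)*(286 + (-179 - 71)) + 969) = 1/((-2 + 200 - 120)*(286 - 250) + 969) = 1/(78*36 + 969) = 1/(2808 + 969) = 1/3777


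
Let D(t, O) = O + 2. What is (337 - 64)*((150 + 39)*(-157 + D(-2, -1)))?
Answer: -8049132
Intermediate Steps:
D(t, O) = 2 + O
(337 - 64)*((150 + 39)*(-157 + D(-2, -1))) = (337 - 64)*((150 + 39)*(-157 + (2 - 1))) = 273*(189*(-157 + 1)) = 273*(189*(-156)) = 273*(-29484) = -8049132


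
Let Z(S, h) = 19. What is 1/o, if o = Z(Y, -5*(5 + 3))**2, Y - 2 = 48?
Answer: 1/361 ≈ 0.0027701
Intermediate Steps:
Y = 50 (Y = 2 + 48 = 50)
o = 361 (o = 19**2 = 361)
1/o = 1/361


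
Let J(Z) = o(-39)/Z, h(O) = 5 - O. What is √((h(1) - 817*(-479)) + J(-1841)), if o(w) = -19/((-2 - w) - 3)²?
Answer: √1533301003977071/62594 ≈ 625.58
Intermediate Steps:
o(w) = -19/(-5 - w)²
J(Z) = -19/(1156*Z) (J(Z) = (-19/(5 - 39)²)/Z = (-19/(-34)²)/Z = (-19*1/1156)/Z = -19/(1156*Z))
√((h(1) - 817*(-479)) + J(-1841)) = √(((5 - 1*1) - 817*(-479)) - 19/1156/(-1841)) = √(((5 - 1) + 391343) - 19/1156*(-1/1841)) = √((4 + 391343) + 19/2128196) = √(391347 + 19/2128196) = √(832863120031/2128196) = √1533301003977071/62594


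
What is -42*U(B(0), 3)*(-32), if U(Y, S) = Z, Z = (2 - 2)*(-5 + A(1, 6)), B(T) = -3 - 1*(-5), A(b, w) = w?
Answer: 0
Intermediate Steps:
B(T) = 2 (B(T) = -3 + 5 = 2)
Z = 0 (Z = (2 - 2)*(-5 + 6) = 0*1 = 0)
U(Y, S) = 0
-42*U(B(0), 3)*(-32) = -42*0*(-32) = 0*(-32) = 0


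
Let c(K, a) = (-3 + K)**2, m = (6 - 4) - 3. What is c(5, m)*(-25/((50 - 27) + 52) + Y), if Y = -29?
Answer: -352/3 ≈ -117.33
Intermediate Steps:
m = -1 (m = 2 - 3 = -1)
c(5, m)*(-25/((50 - 27) + 52) + Y) = (-3 + 5)**2*(-25/((50 - 27) + 52) - 29) = 2**2*(-25/(23 + 52) - 29) = 4*(-25/75 - 29) = 4*(-25*1/75 - 29) = 4*(-1/3 - 29) = 4*(-88/3) = -352/3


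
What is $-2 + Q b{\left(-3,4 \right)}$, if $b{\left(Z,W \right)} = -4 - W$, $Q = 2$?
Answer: $-18$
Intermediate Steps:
$-2 + Q b{\left(-3,4 \right)} = -2 + 2 \left(-4 - 4\right) = -2 + 2 \left(-8\right) = -2 - 16 = -18$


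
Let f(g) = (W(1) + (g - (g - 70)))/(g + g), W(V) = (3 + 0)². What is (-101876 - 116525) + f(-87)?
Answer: -38001853/174 ≈ -2.1840e+5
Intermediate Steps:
W(V) = 9 (W(V) = 3² = 9)
f(g) = 79/(2*g) (f(g) = (9 + (g - (g - 70)))/(g + g) = (9 + (g - (-70 + g)))/((2*g)) = (9 + (g + (70 - g)))*(1/(2*g)) = (9 + 70)*(1/(2*g)) = 79*(1/(2*g)) = 79/(2*g))
(-101876 - 116525) + f(-87) = (-101876 - 116525) + (79/2)/(-87) = -218401 + (79/2)*(-1/87) = -218401 - 79/174 = -38001853/174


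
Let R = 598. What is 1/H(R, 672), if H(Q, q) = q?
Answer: 1/672 ≈ 0.0014881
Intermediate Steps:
1/H(R, 672) = 1/672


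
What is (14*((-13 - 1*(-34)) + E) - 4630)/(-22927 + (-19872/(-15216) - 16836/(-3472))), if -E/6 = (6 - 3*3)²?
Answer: 1401094352/6306808007 ≈ 0.22216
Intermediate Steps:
E = -54 (E = -6*(6 - 3*3)² = -6*(6 - 9)² = -6*(-3)² = -6*9 = -54)
(14*((-13 - 1*(-34)) + E) - 4630)/(-22927 + (-19872/(-15216) - 16836/(-3472))) = (14*((-13 - 1*(-34)) - 54) - 4630)/(-22927 + (-19872/(-15216) - 16836/(-3472))) = (14*((-13 + 34) - 54) - 4630)/(-22927 + (-19872*(-1/15216) - 16836*(-1/3472))) = (14*(21 - 54) - 4630)/(-22927 + (414/317 + 4209/868)) = (14*(-33) - 4630)/(-22927 + 1693605/275156) = (-462 - 4630)/(-6306808007/275156) = -5092*(-275156/6306808007) = 1401094352/6306808007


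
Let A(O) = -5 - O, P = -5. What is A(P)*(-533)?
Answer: 0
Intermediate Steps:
A(P)*(-533) = (-5 - 1*(-5))*(-533) = (-5 + 5)*(-533) = 0*(-533) = 0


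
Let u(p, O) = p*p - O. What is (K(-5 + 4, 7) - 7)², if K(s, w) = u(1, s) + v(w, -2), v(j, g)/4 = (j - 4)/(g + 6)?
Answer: 4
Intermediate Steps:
v(j, g) = 4*(-4 + j)/(6 + g) (v(j, g) = 4*((j - 4)/(g + 6)) = 4*((-4 + j)/(6 + g)) = 4*(-4 + j)/(6 + g))
u(p, O) = p² - O
K(s, w) = -3 + w - s (K(s, w) = (1² - s) + 4*(-4 + w)/(6 - 2) = (1 - s) + 4*(-4 + w)/4 = (1 - s) + 4*(¼)*(-4 + w) = (1 - s) + (-4 + w) = -3 + w - s)
(K(-5 + 4, 7) - 7)² = ((-3 + 7 - (-5 + 4)) - 7)² = ((-3 + 7 - 1*(-1)) - 7)² = ((-3 + 7 + 1) - 7)² = (5 - 7)² = (-2)² = 4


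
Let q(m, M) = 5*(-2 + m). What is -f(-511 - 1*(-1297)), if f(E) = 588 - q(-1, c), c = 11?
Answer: -603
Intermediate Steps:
q(m, M) = -10 + 5*m
f(E) = 603 (f(E) = 588 - (-10 + 5*(-1)) = 588 - (-10 - 5) = 588 - 1*(-15) = 588 + 15 = 603)
-f(-511 - 1*(-1297)) = -1*603 = -603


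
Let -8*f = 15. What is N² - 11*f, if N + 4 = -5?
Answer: 813/8 ≈ 101.63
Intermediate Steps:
N = -9 (N = -4 - 5 = -9)
f = -15/8 (f = -⅛*15 = -15/8 ≈ -1.8750)
N² - 11*f = (-9)² - 11*(-15/8) = 81 + 165/8 = 813/8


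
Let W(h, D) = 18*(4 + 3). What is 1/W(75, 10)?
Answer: 1/126 ≈ 0.0079365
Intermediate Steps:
W(h, D) = 126 (W(h, D) = 18*7 = 126)
1/W(75, 10) = 1/126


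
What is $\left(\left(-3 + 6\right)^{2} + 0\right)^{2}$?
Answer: $81$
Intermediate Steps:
$\left(\left(-3 + 6\right)^{2} + 0\right)^{2} = \left(3^{2} + 0\right)^{2} = \left(9 + 0\right)^{2} = 9^{2} = 81$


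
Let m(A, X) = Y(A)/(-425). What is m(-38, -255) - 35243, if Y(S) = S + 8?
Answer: -2995649/85 ≈ -35243.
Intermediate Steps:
Y(S) = 8 + S
m(A, X) = -8/425 - A/425 (m(A, X) = (8 + A)/(-425) = (8 + A)*(-1/425) = -8/425 - A/425)
m(-38, -255) - 35243 = (-8/425 - 1/425*(-38)) - 35243 = (-8/425 + 38/425) - 35243 = 6/85 - 35243 = -2995649/85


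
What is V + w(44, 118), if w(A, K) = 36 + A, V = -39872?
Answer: -39792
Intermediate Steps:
V + w(44, 118) = -39872 + (36 + 44) = -39872 + 80 = -39792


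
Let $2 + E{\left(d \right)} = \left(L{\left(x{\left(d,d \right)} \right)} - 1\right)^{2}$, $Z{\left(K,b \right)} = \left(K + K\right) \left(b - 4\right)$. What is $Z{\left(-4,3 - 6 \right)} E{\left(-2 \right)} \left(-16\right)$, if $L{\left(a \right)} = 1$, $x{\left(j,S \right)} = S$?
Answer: $1792$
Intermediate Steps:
$Z{\left(K,b \right)} = 2 K \left(-4 + b\right)$
$E{\left(d \right)} = -2$ ($E{\left(d \right)} = -2 + \left(1 - 1\right)^{2} = -2 + 0^{2} = -2 + 0 = -2$)
$Z{\left(-4,3 - 6 \right)} E{\left(-2 \right)} \left(-16\right) = 2 \left(-4\right) \left(-4 + \left(3 - 6\right)\right) \left(-2\right) \left(-16\right) = 2 \left(-4\right) \left(-4 - 3\right) \left(-2\right) \left(-16\right) = 2 \left(-4\right) \left(-7\right) \left(-2\right) \left(-16\right) = 56 \left(-2\right) \left(-16\right) = \left(-112\right) \left(-16\right) = 1792$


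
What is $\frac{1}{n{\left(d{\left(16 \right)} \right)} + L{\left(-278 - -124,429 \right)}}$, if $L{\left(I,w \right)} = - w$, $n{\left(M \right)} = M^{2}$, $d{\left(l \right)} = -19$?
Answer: $- \frac{1}{68} \approx -0.014706$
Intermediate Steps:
$\frac{1}{n{\left(d{\left(16 \right)} \right)} + L{\left(-278 - -124,429 \right)}} = \frac{1}{\left(-19\right)^{2} - 429} = \frac{1}{361 - 429} = \frac{1}{-68} = - \frac{1}{68}$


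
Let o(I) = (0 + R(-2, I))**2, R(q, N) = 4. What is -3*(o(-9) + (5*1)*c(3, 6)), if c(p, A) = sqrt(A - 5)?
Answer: -63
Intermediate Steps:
c(p, A) = sqrt(-5 + A)
o(I) = 16 (o(I) = (0 + 4)**2 = 4**2 = 16)
-3*(o(-9) + (5*1)*c(3, 6)) = -3*(16 + (5*1)*sqrt(-5 + 6)) = -3*(16 + 5*sqrt(1)) = -3*(16 + 5*1) = -3*(16 + 5) = -3*21 = -63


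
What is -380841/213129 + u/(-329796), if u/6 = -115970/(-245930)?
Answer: -57201697344419/32011474662678 ≈ -1.7869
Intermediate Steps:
u = 69582/24593 (u = 6*(-115970/(-245930)) = 6*(-115970*(-1/245930)) = 6*(11597/24593) = 69582/24593 ≈ 2.8293)
-380841/213129 + u/(-329796) = -380841/213129 + (69582/24593)/(-329796) = -380841*1/213129 + (69582/24593)*(-1/329796) = -126947/71043 - 11597/1351778838 = -57201697344419/32011474662678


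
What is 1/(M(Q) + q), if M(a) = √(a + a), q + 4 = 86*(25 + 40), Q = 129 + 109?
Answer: 399/2228780 - √119/15601460 ≈ 0.00017832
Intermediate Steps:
Q = 238
q = 5586 (q = -4 + 86*(25 + 40) = -4 + 86*65 = -4 + 5590 = 5586)
M(a) = √2*√a (M(a) = √(2*a) = √2*√a)
1/(M(Q) + q) = 1/(√2*√238 + 5586) = 1/(2*√119 + 5586) = 1/(5586 + 2*√119)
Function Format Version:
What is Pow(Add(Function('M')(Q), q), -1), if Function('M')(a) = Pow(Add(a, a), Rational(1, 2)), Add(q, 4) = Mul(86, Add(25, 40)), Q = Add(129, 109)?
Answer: Add(Rational(399, 2228780), Mul(Rational(-1, 15601460), Pow(119, Rational(1, 2)))) ≈ 0.00017832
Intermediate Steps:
Q = 238
q = 5586 (q = Add(-4, Mul(86, Add(25, 40))) = Add(-4, Mul(86, 65)) = Add(-4, 5590) = 5586)
Function('M')(a) = Mul(Pow(2, Rational(1, 2)), Pow(a, Rational(1, 2))) (Function('M')(a) = Pow(Mul(2, a), Rational(1, 2)) = Mul(Pow(2, Rational(1, 2)), Pow(a, Rational(1, 2))))
Pow(Add(Function('M')(Q), q), -1) = Pow(Add(Mul(Pow(2, Rational(1, 2)), Pow(238, Rational(1, 2))), 5586), -1) = Pow(Add(Mul(2, Pow(119, Rational(1, 2))), 5586), -1) = Pow(Add(5586, Mul(2, Pow(119, Rational(1, 2)))), -1)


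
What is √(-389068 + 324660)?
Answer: 2*I*√16102 ≈ 253.79*I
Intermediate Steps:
√(-389068 + 324660) = √(-64408) = 2*I*√16102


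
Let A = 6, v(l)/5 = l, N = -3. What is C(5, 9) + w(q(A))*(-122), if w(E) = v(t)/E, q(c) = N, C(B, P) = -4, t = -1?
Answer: -622/3 ≈ -207.33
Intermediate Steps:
v(l) = 5*l
q(c) = -3
w(E) = -5/E (w(E) = (5*(-1))/E = -5/E)
C(5, 9) + w(q(A))*(-122) = -4 - 5/(-3)*(-122) = -4 - 5*(-1/3)*(-122) = -4 + (5/3)*(-122) = -4 - 610/3 = -622/3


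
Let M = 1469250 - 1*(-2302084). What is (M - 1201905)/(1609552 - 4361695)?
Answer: -2569429/2752143 ≈ -0.93361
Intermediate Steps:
M = 3771334 (M = 1469250 + 2302084 = 3771334)
(M - 1201905)/(1609552 - 4361695) = (3771334 - 1201905)/(1609552 - 4361695) = 2569429/(-2752143) = 2569429*(-1/2752143) = -2569429/2752143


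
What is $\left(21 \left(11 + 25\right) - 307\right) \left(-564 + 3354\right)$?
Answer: $1252710$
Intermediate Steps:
$\left(21 \left(11 + 25\right) - 307\right) \left(-564 + 3354\right) = \left(21 \cdot 36 - 307\right) 2790 = \left(756 - 307\right) 2790 = 449 \cdot 2790 = 1252710$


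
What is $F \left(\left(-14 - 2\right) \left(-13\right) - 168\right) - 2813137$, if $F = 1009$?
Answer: $-2772777$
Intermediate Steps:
$F \left(\left(-14 - 2\right) \left(-13\right) - 168\right) - 2813137 = 1009 \left(\left(-14 - 2\right) \left(-13\right) - 168\right) - 2813137 = 1009 \left(\left(-16\right) \left(-13\right) - 168\right) - 2813137 = 1009 \left(208 - 168\right) - 2813137 = 1009 \cdot 40 - 2813137 = 40360 - 2813137 = -2772777$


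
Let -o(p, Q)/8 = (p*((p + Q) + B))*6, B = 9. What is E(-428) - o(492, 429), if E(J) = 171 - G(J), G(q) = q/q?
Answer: 21963050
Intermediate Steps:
G(q) = 1
o(p, Q) = -48*p*(9 + Q + p) (o(p, Q) = -8*p*((p + Q) + 9)*6 = -8*p*((Q + p) + 9)*6 = -8*p*(9 + Q + p)*6 = -48*p*(9 + Q + p))
E(J) = 170 (E(J) = 171 - 1*1 = 171 - 1 = 170)
E(-428) - o(492, 429) = 170 - (-48)*492*(9 + 429 + 492) = 170 - (-48)*492*930 = 170 - 1*(-21962880) = 170 + 21962880 = 21963050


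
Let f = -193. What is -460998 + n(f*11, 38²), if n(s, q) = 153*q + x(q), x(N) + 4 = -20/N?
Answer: -86665275/361 ≈ -2.4007e+5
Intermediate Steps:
x(N) = -4 - 20/N
n(s, q) = -4 - 20/q + 153*q (n(s, q) = 153*q + (-4 - 20/q) = -4 - 20/q + 153*q)
-460998 + n(f*11, 38²) = -460998 + (-4 - 20/(38²) + 153*38²) = -460998 + (-4 - 20/1444 + 153*1444) = -460998 + (-4 - 20*1/1444 + 220932) = -460998 + (-4 - 5/361 + 220932) = -460998 + 79755003/361 = -86665275/361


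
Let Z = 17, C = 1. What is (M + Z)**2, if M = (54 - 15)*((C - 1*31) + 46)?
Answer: 410881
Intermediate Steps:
M = 624 (M = (54 - 15)*((1 - 1*31) + 46) = 39*((1 - 31) + 46) = 39*(-30 + 46) = 39*16 = 624)
(M + Z)**2 = (624 + 17)**2 = 641**2 = 410881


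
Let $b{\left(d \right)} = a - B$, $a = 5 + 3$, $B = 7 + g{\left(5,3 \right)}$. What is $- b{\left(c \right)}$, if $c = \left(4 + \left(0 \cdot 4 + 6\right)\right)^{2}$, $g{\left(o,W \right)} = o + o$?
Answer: $9$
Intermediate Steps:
$g{\left(o,W \right)} = 2 o$
$B = 17$ ($B = 7 + 2 \cdot 5 = 7 + 10 = 17$)
$a = 8$
$c = 100$ ($c = \left(4 + \left(0 + 6\right)\right)^{2} = \left(4 + 6\right)^{2} = 10^{2} = 100$)
$b{\left(d \right)} = -9$ ($b{\left(d \right)} = 8 - 17 = -9$)
$- b{\left(c \right)} = \left(-1\right) \left(-9\right) = 9$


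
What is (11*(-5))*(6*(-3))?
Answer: 990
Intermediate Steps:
(11*(-5))*(6*(-3)) = -55*(-18) = 990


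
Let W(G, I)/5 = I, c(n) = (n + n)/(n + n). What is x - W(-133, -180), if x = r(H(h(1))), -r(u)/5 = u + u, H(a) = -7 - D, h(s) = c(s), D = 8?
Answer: 1050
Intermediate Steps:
c(n) = 1 (c(n) = (2*n)/((2*n)) = (2*n)*(1/(2*n)) = 1)
h(s) = 1
H(a) = -15 (H(a) = -7 - 1*8 = -7 - 8 = -15)
r(u) = -10*u (r(u) = -5*(u + u) = -10*u)
W(G, I) = 5*I
x = 150 (x = -10*(-15) = 150)
x - W(-133, -180) = 150 - 5*(-180) = 150 - 1*(-900) = 150 + 900 = 1050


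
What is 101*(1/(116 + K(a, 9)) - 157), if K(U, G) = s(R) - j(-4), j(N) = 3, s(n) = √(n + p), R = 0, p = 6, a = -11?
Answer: -202371478/12763 - 101*√6/12763 ≈ -15856.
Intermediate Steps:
s(n) = √(6 + n) (s(n) = √(n + 6) = √(6 + n))
K(U, G) = -3 + √6 (K(U, G) = √(6 + 0) - 1*3 = √6 - 3 = -3 + √6)
101*(1/(116 + K(a, 9)) - 157) = 101*(1/(116 + (-3 + √6)) - 157) = 101*(1/(113 + √6) - 157) = 101*(-157 + 1/(113 + √6)) = -15857 + 101/(113 + √6)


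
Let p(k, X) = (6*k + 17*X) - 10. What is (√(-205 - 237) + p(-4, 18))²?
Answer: (272 + I*√442)² ≈ 73542.0 + 11437.0*I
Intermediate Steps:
p(k, X) = -10 + 6*k + 17*X
(√(-205 - 237) + p(-4, 18))² = (√(-205 - 237) + (-10 + 6*(-4) + 17*18))² = (√(-442) + (-10 - 24 + 306))² = (I*√442 + 272)² = (272 + I*√442)²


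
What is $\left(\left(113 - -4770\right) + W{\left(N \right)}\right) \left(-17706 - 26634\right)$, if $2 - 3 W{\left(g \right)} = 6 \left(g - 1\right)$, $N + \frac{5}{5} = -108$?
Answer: $-226296580$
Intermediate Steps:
$N = -109$ ($N = -1 - 108 = -109$)
$W{\left(g \right)} = \frac{8}{3} - 2 g$ ($W{\left(g \right)} = \frac{2}{3} - \frac{6 \left(g - 1\right)}{3} = \frac{2}{3} - \frac{6 \left(-1 + g\right)}{3} = \frac{2}{3} - \frac{-6 + 6 g}{3} = \frac{2}{3} - \left(-2 + 2 g\right) = \frac{8}{3} - 2 g$)
$\left(\left(113 - -4770\right) + W{\left(N \right)}\right) \left(-17706 - 26634\right) = \left(\left(113 - -4770\right) + \left(\frac{8}{3} - -218\right)\right) \left(-17706 - 26634\right) = \left(\left(113 + 4770\right) + \left(\frac{8}{3} + 218\right)\right) \left(-44340\right) = \left(4883 + \frac{662}{3}\right) \left(-44340\right) = \frac{15311}{3} \left(-44340\right) = -226296580$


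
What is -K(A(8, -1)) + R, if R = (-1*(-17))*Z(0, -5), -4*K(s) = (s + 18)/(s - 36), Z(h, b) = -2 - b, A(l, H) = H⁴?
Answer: 7121/140 ≈ 50.864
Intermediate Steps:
K(s) = -(18 + s)/(4*(-36 + s)) (K(s) = -(s + 18)/(4*(s - 36)) = -(18 + s)/(4*(-36 + s)))
R = 51 (R = (-1*(-17))*(-2 - 1*(-5)) = 17*(-2 + 5) = 17*3 = 51)
-K(A(8, -1)) + R = -(-18 - 1*(-1)⁴)/(4*(-36 + (-1)⁴)) + 51 = -(-18 - 1*1)/(4*(-36 + 1)) + 51 = -(-18 - 1)/(4*(-35)) + 51 = -(-1)*(-19)/(4*35) + 51 = -1*19/140 + 51 = -19/140 + 51 = 7121/140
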